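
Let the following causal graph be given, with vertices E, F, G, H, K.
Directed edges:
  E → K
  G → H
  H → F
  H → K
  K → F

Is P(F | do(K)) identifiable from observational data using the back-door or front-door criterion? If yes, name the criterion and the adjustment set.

P(F|do(K)): backdoor, adjust for {H}.

desc(K)\{K}={F}; candidates ⊆ {E,G,H}.
size 0: {}; under {} K still reaches {E,F,G,H} ∋ F.
{H}: K⊥F given {H} in G with K→· removed — back-door holds.
P(F|do(K)) = Σ_{H} P(F|K,H)·P(H).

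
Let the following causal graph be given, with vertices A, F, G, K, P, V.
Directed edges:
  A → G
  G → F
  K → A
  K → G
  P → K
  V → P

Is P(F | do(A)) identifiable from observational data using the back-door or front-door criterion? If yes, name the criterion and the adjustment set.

desc(A)\{A}={F,G}; candidates ⊆ {K,P,V}.
size 0: {}; under {} A still reaches {F,G,K,P,V} ∋ F.
{K}: A⊥F given {K} in G with A→· removed — back-door holds.
P(F|do(A)) = Σ_{K} P(F|A,K)·P(K).

P(F|do(A)): backdoor, adjust for {K}.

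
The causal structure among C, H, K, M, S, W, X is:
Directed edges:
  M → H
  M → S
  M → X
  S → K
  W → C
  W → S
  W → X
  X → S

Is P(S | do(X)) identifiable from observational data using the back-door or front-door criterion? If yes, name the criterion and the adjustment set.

desc(X)\{X}={K,S}; candidates ⊆ {C,H,M,W}.
size 0: {}; under {} X still reaches {C,H,K,M,S,W} ∋ S.
size 1: {C}, {H}, {M} …(+1); under {C} X still reaches {H,K,M,S,W} ∋ S.
{M,W}: X⊥S given {M,W} in G with X→· removed — back-door holds.
P(S|do(X)) = Σ_{M,W} P(S|X,M,W)·P(M,W).

P(S|do(X)): backdoor, adjust for {M, W}.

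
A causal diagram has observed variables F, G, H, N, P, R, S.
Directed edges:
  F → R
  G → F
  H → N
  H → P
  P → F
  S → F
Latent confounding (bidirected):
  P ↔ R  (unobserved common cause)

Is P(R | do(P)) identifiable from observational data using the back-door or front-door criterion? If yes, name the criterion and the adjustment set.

desc(P)\{P}={F,R}; candidates ⊆ {G,H,N,S}.
P↔R: latent back-door arc(s) into P.
size 0: {}; under {} P still reaches {H,N,R} ∋ R.
size 1: {G}, {H}, {N} …(+1); under {G} P still reaches {H,N,R} ∋ R.
size 2: {G,H}, {G,N}, {G,S} …(+3); under {G,H} P still reaches {R} ∋ R.
P↔R cannot be blocked by any observed set — no back-door set.
{F}: (i) intercepts every directed P→R path; (ii) no back-door P→{F}; (iii) {P} blocks every back-door {F}→R. Front-door holds.
P(R|do(P)) = Σ_{F} P(F|P) Σ_{P'} P(R|F,P')P(P').

P(R|do(P)): frontdoor, adjust for {F}.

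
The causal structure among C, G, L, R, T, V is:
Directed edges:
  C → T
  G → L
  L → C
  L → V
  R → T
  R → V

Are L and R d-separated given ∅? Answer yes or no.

Yes — L ⊥ R | ∅.

Bayes-Ball from L | ∅ reaches {C,G,T,V}.
R ∉ reach(L|∅) ⇒ L ⊥ R | ∅.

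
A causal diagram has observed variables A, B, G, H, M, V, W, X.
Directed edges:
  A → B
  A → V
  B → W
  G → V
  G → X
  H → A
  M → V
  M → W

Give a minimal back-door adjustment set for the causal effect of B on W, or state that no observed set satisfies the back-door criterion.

B→W: minimal back-door set ∅.

desc(B)\{B}={W}; candidates ⊆ {A,G,H,M,V,X}.
∅: B⊥W given ∅ in G with B→· removed — back-door holds.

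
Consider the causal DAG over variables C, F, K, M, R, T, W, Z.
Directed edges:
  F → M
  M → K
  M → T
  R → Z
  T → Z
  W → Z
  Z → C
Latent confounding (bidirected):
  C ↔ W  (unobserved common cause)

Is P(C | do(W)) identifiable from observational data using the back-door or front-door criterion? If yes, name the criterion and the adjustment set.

P(C|do(W)): frontdoor, adjust for {Z}.

desc(W)\{W}={C,Z}; candidates ⊆ {F,K,M,R,T}.
W↔C: latent back-door arc(s) into W.
size 0: {}; under {} W still reaches {C} ∋ C.
size 1: {F}, {K}, {M} …(+2); under {F} W still reaches {C} ∋ C.
size 2: {F,K}, {F,M}, {F,R} …(+7); under {F,K} W still reaches {C} ∋ C.
W↔C cannot be blocked by any observed set — no back-door set.
{Z}: (i) intercepts every directed W→C path; (ii) no back-door W→{Z}; (iii) {W} blocks every back-door {Z}→C. Front-door holds.
P(C|do(W)) = Σ_{Z} P(Z|W) Σ_{W'} P(C|Z,W')P(W').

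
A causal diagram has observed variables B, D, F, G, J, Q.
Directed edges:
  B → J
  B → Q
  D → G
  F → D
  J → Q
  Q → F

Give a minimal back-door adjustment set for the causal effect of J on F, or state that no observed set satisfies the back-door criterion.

J→F: minimal back-door set {B}.

desc(J)\{J}={D,F,G,Q}; candidates ⊆ {B}.
size 0: {}; under {} J still reaches {B,D,F,G,Q} ∋ F.
{B}: J⊥F given {B} in G with J→· removed — back-door holds.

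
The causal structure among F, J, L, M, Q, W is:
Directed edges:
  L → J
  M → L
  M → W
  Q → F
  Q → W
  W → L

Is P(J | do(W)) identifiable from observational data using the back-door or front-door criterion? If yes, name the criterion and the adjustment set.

desc(W)\{W}={J,L}; candidates ⊆ {F,M,Q}.
size 0: {}; under {} W still reaches {F,J,L,M,Q} ∋ J.
{M}: W⊥J given {M} in G with W→· removed — back-door holds.
P(J|do(W)) = Σ_{M} P(J|W,M)·P(M).

P(J|do(W)): backdoor, adjust for {M}.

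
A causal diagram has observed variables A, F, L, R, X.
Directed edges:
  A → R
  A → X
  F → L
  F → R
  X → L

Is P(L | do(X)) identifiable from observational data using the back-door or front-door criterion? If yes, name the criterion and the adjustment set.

desc(X)\{X}={L}; candidates ⊆ {A,F,R}.
∅: X⊥L given ∅ in G with X→· removed — back-door holds.
P(L|do(X)) = P(L|X) — no adjustment needed.

P(L|do(X)): backdoor, adjust for ∅.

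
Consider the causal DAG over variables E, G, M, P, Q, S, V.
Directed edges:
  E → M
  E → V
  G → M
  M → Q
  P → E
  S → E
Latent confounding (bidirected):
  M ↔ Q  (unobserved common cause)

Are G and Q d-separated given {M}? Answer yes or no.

No — G and Q are d-connected given {M}.

Bayes-Ball from G | {M} reaches {E,P,Q,S,V}.
Q ∈ reach(G|{M}) ⇒ G ⊥̸ Q | {M}.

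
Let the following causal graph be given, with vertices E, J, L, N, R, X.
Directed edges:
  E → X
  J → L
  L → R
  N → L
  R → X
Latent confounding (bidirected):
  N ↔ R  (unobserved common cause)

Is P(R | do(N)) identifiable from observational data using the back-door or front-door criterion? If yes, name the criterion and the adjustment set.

desc(N)\{N}={L,R,X}; candidates ⊆ {E,J}.
N↔R: latent back-door arc(s) into N.
size 0: {}; under {} N still reaches {R,X} ∋ R.
size 1: {E}, {J}; under {E} N still reaches {R,X} ∋ R.
size 2: {E,J}; under {E,J} N still reaches {R,X} ∋ R.
N↔R cannot be blocked by any observed set — no back-door set.
{L}: (i) intercepts every directed N→R path; (ii) no back-door N→{L}; (iii) {N} blocks every back-door {L}→R. Front-door holds.
P(R|do(N)) = Σ_{L} P(L|N) Σ_{N'} P(R|L,N')P(N').

P(R|do(N)): frontdoor, adjust for {L}.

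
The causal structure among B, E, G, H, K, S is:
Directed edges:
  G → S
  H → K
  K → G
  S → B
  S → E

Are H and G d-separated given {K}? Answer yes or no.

Yes — H ⊥ G | {K}.

Bayes-Ball from H | {K} reaches ∅.
G ∉ reach(H|{K}) ⇒ H ⊥ G | {K}.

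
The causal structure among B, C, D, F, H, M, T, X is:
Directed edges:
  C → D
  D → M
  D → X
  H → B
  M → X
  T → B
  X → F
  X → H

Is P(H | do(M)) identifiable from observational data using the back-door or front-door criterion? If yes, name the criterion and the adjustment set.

desc(M)\{M}={B,F,H,X}; candidates ⊆ {C,D,T}.
size 0: {}; under {} M still reaches {B,C,D,F,H,X} ∋ H.
{D}: M⊥H given {D} in G with M→· removed — back-door holds.
P(H|do(M)) = Σ_{D} P(H|M,D)·P(D).

P(H|do(M)): backdoor, adjust for {D}.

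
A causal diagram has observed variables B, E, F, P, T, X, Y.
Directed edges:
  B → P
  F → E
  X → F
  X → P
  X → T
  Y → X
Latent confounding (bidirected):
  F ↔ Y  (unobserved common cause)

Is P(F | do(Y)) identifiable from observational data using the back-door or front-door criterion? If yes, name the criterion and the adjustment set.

P(F|do(Y)): frontdoor, adjust for {X}.

desc(Y)\{Y}={E,F,P,T,X}; candidates ⊆ {B}.
Y↔F: latent back-door arc(s) into Y.
size 0: {}; under {} Y still reaches {E,F} ∋ F.
size 1: {B}; under {B} Y still reaches {E,F} ∋ F.
Y↔F cannot be blocked by any observed set — no back-door set.
{X}: (i) intercepts every directed Y→F path; (ii) no back-door Y→{X}; (iii) {Y} blocks every back-door {X}→F. Front-door holds.
P(F|do(Y)) = Σ_{X} P(X|Y) Σ_{Y'} P(F|X,Y')P(Y').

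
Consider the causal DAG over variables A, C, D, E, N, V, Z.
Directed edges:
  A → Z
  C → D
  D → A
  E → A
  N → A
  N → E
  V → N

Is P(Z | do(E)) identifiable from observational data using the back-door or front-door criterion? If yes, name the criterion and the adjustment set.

desc(E)\{E}={A,Z}; candidates ⊆ {C,D,N,V}.
size 0: {}; under {} E still reaches {A,N,V,Z} ∋ Z.
{N}: E⊥Z given {N} in G with E→· removed — back-door holds.
P(Z|do(E)) = Σ_{N} P(Z|E,N)·P(N).

P(Z|do(E)): backdoor, adjust for {N}.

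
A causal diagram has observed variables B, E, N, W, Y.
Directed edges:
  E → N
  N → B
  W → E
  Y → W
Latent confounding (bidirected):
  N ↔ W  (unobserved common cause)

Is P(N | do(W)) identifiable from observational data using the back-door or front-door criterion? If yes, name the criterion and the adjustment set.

P(N|do(W)): frontdoor, adjust for {E}.

desc(W)\{W}={B,E,N}; candidates ⊆ {Y}.
W↔N: latent back-door arc(s) into W.
size 0: {}; under {} W still reaches {B,N,Y} ∋ N.
size 1: {Y}; under {Y} W still reaches {B,N} ∋ N.
W↔N cannot be blocked by any observed set — no back-door set.
{E}: (i) intercepts every directed W→N path; (ii) no back-door W→{E}; (iii) {W} blocks every back-door {E}→N. Front-door holds.
P(N|do(W)) = Σ_{E} P(E|W) Σ_{W'} P(N|E,W')P(W').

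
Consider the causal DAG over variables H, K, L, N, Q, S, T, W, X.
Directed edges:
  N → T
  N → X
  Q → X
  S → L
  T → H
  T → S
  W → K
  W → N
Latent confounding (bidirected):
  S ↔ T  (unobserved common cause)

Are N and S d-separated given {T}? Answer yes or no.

No — N and S are d-connected given {T}.

Bayes-Ball from N | {T} reaches {K,L,S,W,X}.
S ∈ reach(N|{T}) ⇒ N ⊥̸ S | {T}.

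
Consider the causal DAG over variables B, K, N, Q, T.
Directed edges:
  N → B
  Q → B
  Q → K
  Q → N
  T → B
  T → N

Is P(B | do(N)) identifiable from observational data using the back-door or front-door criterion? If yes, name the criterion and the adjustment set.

P(B|do(N)): backdoor, adjust for {Q, T}.

desc(N)\{N}={B}; candidates ⊆ {K,Q,T}.
size 0: {}; under {} N still reaches {B,K,Q,T} ∋ B.
size 1: {K}, {Q}, {T}; under {K} N still reaches {B,Q,T} ∋ B.
{Q,T}: N⊥B given {Q,T} in G with N→· removed — back-door holds.
P(B|do(N)) = Σ_{Q,T} P(B|N,Q,T)·P(Q,T).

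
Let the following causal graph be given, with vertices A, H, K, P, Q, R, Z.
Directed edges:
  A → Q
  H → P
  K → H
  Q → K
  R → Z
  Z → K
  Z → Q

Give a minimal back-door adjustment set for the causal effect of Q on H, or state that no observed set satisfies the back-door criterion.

desc(Q)\{Q}={H,K,P}; candidates ⊆ {A,R,Z}.
size 0: {}; under {} Q still reaches {A,H,K,P,R,Z} ∋ H.
{Z}: Q⊥H given {Z} in G with Q→· removed — back-door holds.

Q→H: minimal back-door set {Z}.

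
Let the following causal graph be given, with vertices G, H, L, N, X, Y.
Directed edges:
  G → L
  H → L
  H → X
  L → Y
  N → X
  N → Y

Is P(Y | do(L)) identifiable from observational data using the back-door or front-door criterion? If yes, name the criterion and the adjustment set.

desc(L)\{L}={Y}; candidates ⊆ {G,H,N,X}.
∅: L⊥Y given ∅ in G with L→· removed — back-door holds.
P(Y|do(L)) = P(Y|L) — no adjustment needed.

P(Y|do(L)): backdoor, adjust for ∅.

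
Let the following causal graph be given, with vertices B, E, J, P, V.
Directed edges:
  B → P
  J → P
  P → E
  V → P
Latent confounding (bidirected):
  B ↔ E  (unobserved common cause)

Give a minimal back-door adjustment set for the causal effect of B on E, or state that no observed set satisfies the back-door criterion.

B→E: no observed back-door set.

desc(B)\{B}={E,P}; candidates ⊆ {J,V}.
B↔E: latent back-door arc(s) into B.
size 0: {}; under {} B still reaches {E} ∋ E.
size 1: {J}, {V}; under {J} B still reaches {E} ∋ E.
size 2: {J,V}; under {J,V} B still reaches {E} ∋ E.
B↔E cannot be blocked by any observed set — no back-door set.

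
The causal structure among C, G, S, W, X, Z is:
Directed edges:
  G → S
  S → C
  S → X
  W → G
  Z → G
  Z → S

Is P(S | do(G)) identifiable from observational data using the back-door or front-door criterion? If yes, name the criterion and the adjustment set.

P(S|do(G)): backdoor, adjust for {Z}.

desc(G)\{G}={C,S,X}; candidates ⊆ {W,Z}.
size 0: {}; under {} G still reaches {C,S,W,X,Z} ∋ S.
{Z}: G⊥S given {Z} in G with G→· removed — back-door holds.
P(S|do(G)) = Σ_{Z} P(S|G,Z)·P(Z).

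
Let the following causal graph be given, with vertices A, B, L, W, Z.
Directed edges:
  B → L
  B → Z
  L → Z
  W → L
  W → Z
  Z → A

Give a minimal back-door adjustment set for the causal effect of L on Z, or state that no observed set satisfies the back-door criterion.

L→Z: minimal back-door set {B, W}.

desc(L)\{L}={A,Z}; candidates ⊆ {B,W}.
size 0: {}; under {} L still reaches {A,B,W,Z} ∋ Z.
size 1: {B}, {W}; under {B} L still reaches {A,W,Z} ∋ Z.
{B,W}: L⊥Z given {B,W} in G with L→· removed — back-door holds.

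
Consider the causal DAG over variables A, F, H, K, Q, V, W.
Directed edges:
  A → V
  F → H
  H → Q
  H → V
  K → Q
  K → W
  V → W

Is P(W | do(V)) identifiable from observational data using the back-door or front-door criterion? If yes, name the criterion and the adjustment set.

P(W|do(V)): backdoor, adjust for ∅.

desc(V)\{V}={W}; candidates ⊆ {A,F,H,K,Q}.
∅: V⊥W given ∅ in G with V→· removed — back-door holds.
P(W|do(V)) = P(W|V) — no adjustment needed.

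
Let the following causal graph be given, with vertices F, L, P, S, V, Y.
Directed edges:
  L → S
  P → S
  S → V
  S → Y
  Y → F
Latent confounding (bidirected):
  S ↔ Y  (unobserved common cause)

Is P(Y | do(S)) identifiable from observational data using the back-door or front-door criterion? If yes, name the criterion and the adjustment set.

P(Y|do(S)): not identifiable (no BD/FD set).

desc(S)\{S}={F,V,Y}; candidates ⊆ {L,P}.
S↔Y: latent back-door arc(s) into S.
size 0: {}; under {} S still reaches {F,L,P,Y} ∋ Y.
size 1: {L}, {P}; under {L} S still reaches {F,P,Y} ∋ Y.
size 2: {L,P}; under {L,P} S still reaches {F,Y} ∋ Y.
S↔Y cannot be blocked by any observed set — no back-door set.
No mediator lies on a directed S→…→Y path.
Neither criterion identifies P(Y|do(S)) in this graph.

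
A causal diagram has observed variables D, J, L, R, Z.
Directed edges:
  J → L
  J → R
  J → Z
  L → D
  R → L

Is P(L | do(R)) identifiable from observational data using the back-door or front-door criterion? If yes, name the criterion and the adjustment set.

desc(R)\{R}={D,L}; candidates ⊆ {J,Z}.
size 0: {}; under {} R still reaches {D,J,L,Z} ∋ L.
{J}: R⊥L given {J} in G with R→· removed — back-door holds.
P(L|do(R)) = Σ_{J} P(L|R,J)·P(J).

P(L|do(R)): backdoor, adjust for {J}.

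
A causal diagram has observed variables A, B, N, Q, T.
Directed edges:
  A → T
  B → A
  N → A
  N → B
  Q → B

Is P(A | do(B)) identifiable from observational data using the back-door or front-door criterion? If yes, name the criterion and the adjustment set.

P(A|do(B)): backdoor, adjust for {N}.

desc(B)\{B}={A,T}; candidates ⊆ {N,Q}.
size 0: {}; under {} B still reaches {A,N,Q,T} ∋ A.
{N}: B⊥A given {N} in G with B→· removed — back-door holds.
P(A|do(B)) = Σ_{N} P(A|B,N)·P(N).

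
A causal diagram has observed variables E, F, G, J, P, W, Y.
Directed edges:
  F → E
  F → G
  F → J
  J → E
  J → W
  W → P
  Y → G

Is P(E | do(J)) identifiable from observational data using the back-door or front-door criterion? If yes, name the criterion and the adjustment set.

desc(J)\{J}={E,P,W}; candidates ⊆ {F,G,Y}.
size 0: {}; under {} J still reaches {E,F,G} ∋ E.
{F}: J⊥E given {F} in G with J→· removed — back-door holds.
P(E|do(J)) = Σ_{F} P(E|J,F)·P(F).

P(E|do(J)): backdoor, adjust for {F}.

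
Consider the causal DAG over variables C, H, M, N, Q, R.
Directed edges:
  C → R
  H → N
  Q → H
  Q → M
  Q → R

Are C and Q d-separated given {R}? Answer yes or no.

Bayes-Ball from C | {R} reaches {H,M,N,Q}.
Q ∈ reach(C|{R}) ⇒ C ⊥̸ Q | {R}.

No — C and Q are d-connected given {R}.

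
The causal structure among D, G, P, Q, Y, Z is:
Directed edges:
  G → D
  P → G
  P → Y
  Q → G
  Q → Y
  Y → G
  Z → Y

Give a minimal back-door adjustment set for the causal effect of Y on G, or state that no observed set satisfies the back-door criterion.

desc(Y)\{Y}={D,G}; candidates ⊆ {P,Q,Z}.
size 0: {}; under {} Y still reaches {D,G,P,Q,Z} ∋ G.
size 1: {P}, {Q}, {Z}; under {P} Y still reaches {D,G,Q,Z} ∋ G.
{P,Q}: Y⊥G given {P,Q} in G with Y→· removed — back-door holds.

Y→G: minimal back-door set {P, Q}.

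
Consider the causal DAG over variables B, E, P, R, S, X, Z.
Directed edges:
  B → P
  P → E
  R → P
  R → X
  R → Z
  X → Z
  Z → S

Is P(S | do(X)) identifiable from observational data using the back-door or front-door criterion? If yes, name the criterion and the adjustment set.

P(S|do(X)): backdoor, adjust for {R}.

desc(X)\{X}={S,Z}; candidates ⊆ {B,E,P,R}.
size 0: {}; under {} X still reaches {E,P,R,S,Z} ∋ S.
{R}: X⊥S given {R} in G with X→· removed — back-door holds.
P(S|do(X)) = Σ_{R} P(S|X,R)·P(R).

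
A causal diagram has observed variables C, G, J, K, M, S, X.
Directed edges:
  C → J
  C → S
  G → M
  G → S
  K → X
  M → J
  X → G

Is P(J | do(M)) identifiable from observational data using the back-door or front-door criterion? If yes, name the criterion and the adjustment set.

desc(M)\{M}={J}; candidates ⊆ {C,G,K,S,X}.
∅: M⊥J given ∅ in G with M→· removed — back-door holds.
P(J|do(M)) = P(J|M) — no adjustment needed.

P(J|do(M)): backdoor, adjust for ∅.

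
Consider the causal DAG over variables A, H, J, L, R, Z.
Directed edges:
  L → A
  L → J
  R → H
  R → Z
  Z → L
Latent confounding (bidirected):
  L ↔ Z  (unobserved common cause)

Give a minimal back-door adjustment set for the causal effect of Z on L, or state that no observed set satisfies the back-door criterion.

desc(Z)\{Z}={A,J,L}; candidates ⊆ {H,R}.
Z↔L: latent back-door arc(s) into Z.
size 0: {}; under {} Z still reaches {A,H,J,L,R} ∋ L.
size 1: {H}, {R}; under {H} Z still reaches {A,J,L,R} ∋ L.
size 2: {H,R}; under {H,R} Z still reaches {A,J,L} ∋ L.
Z↔L cannot be blocked by any observed set — no back-door set.

Z→L: no observed back-door set.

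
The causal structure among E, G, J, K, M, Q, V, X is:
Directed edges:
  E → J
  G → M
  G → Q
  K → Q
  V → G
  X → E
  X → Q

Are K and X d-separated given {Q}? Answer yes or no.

No — K and X are d-connected given {Q}.

Bayes-Ball from K | {Q} reaches {E,G,J,M,V,X}.
X ∈ reach(K|{Q}) ⇒ K ⊥̸ X | {Q}.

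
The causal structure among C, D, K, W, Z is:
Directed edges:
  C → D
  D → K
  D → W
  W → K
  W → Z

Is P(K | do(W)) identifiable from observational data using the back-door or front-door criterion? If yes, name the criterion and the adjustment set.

P(K|do(W)): backdoor, adjust for {D}.

desc(W)\{W}={K,Z}; candidates ⊆ {C,D}.
size 0: {}; under {} W still reaches {C,D,K} ∋ K.
{D}: W⊥K given {D} in G with W→· removed — back-door holds.
P(K|do(W)) = Σ_{D} P(K|W,D)·P(D).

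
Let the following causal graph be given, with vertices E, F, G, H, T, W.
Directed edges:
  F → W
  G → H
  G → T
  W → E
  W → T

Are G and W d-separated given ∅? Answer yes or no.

Bayes-Ball from G | ∅ reaches {H,T}.
W ∉ reach(G|∅) ⇒ G ⊥ W | ∅.

Yes — G ⊥ W | ∅.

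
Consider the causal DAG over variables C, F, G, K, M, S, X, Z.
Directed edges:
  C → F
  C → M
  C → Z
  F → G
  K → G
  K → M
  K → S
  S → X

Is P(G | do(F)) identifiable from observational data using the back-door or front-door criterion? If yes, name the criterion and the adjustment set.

P(G|do(F)): backdoor, adjust for ∅.

desc(F)\{F}={G}; candidates ⊆ {C,K,M,S,X,Z}.
∅: F⊥G given ∅ in G with F→· removed — back-door holds.
P(G|do(F)) = P(G|F) — no adjustment needed.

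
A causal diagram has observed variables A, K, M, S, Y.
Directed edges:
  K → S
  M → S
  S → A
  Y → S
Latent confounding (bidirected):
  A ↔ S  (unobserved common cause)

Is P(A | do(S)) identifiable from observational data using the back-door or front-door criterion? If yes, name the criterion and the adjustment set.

P(A|do(S)): not identifiable (no BD/FD set).

desc(S)\{S}={A}; candidates ⊆ {K,M,Y}.
S↔A: latent back-door arc(s) into S.
size 0: {}; under {} S still reaches {A,K,M,Y} ∋ A.
size 1: {K}, {M}, {Y}; under {K} S still reaches {A,M,Y} ∋ A.
size 2: {K,M}, {K,Y}, {M,Y}; under {K,M} S still reaches {A,Y} ∋ A.
S↔A cannot be blocked by any observed set — no back-door set.
No mediator lies on a directed S→…→A path.
Neither criterion identifies P(A|do(S)) in this graph.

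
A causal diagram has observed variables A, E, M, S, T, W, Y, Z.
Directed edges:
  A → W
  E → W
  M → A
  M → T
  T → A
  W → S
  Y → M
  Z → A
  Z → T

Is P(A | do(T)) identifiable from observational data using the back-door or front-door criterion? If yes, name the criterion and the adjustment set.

P(A|do(T)): backdoor, adjust for {M, Z}.

desc(T)\{T}={A,S,W}; candidates ⊆ {E,M,Y,Z}.
size 0: {}; under {} T still reaches {A,M,S,W,Y,Z} ∋ A.
size 1: {E}, {M}, {Y} …(+1); under {E} T still reaches {A,M,S,W,Y,Z} ∋ A.
{M,Z}: T⊥A given {M,Z} in G with T→· removed — back-door holds.
P(A|do(T)) = Σ_{M,Z} P(A|T,M,Z)·P(M,Z).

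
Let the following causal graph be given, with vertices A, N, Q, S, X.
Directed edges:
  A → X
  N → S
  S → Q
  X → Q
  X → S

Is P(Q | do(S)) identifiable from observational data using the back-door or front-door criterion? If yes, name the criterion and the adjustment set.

desc(S)\{S}={Q}; candidates ⊆ {A,N,X}.
size 0: {}; under {} S still reaches {A,N,Q,X} ∋ Q.
{X}: S⊥Q given {X} in G with S→· removed — back-door holds.
P(Q|do(S)) = Σ_{X} P(Q|S,X)·P(X).

P(Q|do(S)): backdoor, adjust for {X}.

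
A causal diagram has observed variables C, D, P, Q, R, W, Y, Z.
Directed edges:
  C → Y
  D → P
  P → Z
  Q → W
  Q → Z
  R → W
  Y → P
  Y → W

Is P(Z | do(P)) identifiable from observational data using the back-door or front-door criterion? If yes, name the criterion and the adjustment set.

desc(P)\{P}={Z}; candidates ⊆ {C,D,Q,R,W,Y}.
∅: P⊥Z given ∅ in G with P→· removed — back-door holds.
P(Z|do(P)) = P(Z|P) — no adjustment needed.

P(Z|do(P)): backdoor, adjust for ∅.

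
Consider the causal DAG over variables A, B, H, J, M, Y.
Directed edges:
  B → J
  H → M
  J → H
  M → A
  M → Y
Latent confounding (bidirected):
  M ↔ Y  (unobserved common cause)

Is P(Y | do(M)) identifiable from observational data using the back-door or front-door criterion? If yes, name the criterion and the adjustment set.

P(Y|do(M)): not identifiable (no BD/FD set).

desc(M)\{M}={A,Y}; candidates ⊆ {B,H,J}.
M↔Y: latent back-door arc(s) into M.
size 0: {}; under {} M still reaches {B,H,J,Y} ∋ Y.
size 1: {B}, {H}, {J}; under {B} M still reaches {H,J,Y} ∋ Y.
size 2: {B,H}, {B,J}, {H,J}; under {B,H} M still reaches {Y} ∋ Y.
M↔Y cannot be blocked by any observed set — no back-door set.
No mediator lies on a directed M→…→Y path.
Neither criterion identifies P(Y|do(M)) in this graph.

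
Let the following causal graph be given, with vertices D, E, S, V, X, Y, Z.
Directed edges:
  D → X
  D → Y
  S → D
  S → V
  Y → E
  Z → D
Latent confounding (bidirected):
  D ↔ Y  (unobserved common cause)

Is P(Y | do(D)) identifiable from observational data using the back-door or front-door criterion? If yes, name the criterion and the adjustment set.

desc(D)\{D}={E,X,Y}; candidates ⊆ {S,V,Z}.
D↔Y: latent back-door arc(s) into D.
size 0: {}; under {} D still reaches {E,S,V,Y,Z} ∋ Y.
size 1: {S}, {V}, {Z}; under {S} D still reaches {E,Y,Z} ∋ Y.
size 2: {S,V}, {S,Z}, {V,Z}; under {S,V} D still reaches {E,Y,Z} ∋ Y.
D↔Y cannot be blocked by any observed set — no back-door set.
No mediator lies on a directed D→…→Y path.
Neither criterion identifies P(Y|do(D)) in this graph.

P(Y|do(D)): not identifiable (no BD/FD set).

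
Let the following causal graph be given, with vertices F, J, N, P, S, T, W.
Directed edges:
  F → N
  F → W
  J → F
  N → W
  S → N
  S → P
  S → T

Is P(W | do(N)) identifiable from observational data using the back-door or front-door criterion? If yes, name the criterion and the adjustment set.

P(W|do(N)): backdoor, adjust for {F}.

desc(N)\{N}={W}; candidates ⊆ {F,J,P,S,T}.
size 0: {}; under {} N still reaches {F,J,P,S,T,W} ∋ W.
{F}: N⊥W given {F} in G with N→· removed — back-door holds.
P(W|do(N)) = Σ_{F} P(W|N,F)·P(F).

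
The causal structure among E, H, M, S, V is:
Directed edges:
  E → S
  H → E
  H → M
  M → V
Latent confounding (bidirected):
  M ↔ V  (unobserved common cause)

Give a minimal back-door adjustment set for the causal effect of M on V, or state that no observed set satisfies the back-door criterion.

M→V: no observed back-door set.

desc(M)\{M}={V}; candidates ⊆ {E,H,S}.
M↔V: latent back-door arc(s) into M.
size 0: {}; under {} M still reaches {E,H,S,V} ∋ V.
size 1: {E}, {H}, {S}; under {E} M still reaches {H,V} ∋ V.
size 2: {E,H}, {E,S}, {H,S}; under {E,H} M still reaches {V} ∋ V.
M↔V cannot be blocked by any observed set — no back-door set.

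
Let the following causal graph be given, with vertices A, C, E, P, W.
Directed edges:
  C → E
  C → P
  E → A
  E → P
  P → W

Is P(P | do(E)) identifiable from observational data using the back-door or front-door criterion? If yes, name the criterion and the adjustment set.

P(P|do(E)): backdoor, adjust for {C}.

desc(E)\{E}={A,P,W}; candidates ⊆ {C}.
size 0: {}; under {} E still reaches {C,P,W} ∋ P.
{C}: E⊥P given {C} in G with E→· removed — back-door holds.
P(P|do(E)) = Σ_{C} P(P|E,C)·P(C).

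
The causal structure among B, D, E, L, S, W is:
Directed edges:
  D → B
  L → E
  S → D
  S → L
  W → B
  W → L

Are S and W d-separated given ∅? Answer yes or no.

Yes — S ⊥ W | ∅.

Bayes-Ball from S | ∅ reaches {B,D,E,L}.
W ∉ reach(S|∅) ⇒ S ⊥ W | ∅.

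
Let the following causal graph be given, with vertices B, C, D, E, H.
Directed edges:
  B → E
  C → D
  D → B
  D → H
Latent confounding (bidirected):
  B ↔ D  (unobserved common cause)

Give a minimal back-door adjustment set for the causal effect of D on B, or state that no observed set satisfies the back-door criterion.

desc(D)\{D}={B,E,H}; candidates ⊆ {C}.
D↔B: latent back-door arc(s) into D.
size 0: {}; under {} D still reaches {B,C,E} ∋ B.
size 1: {C}; under {C} D still reaches {B,E} ∋ B.
D↔B cannot be blocked by any observed set — no back-door set.

D→B: no observed back-door set.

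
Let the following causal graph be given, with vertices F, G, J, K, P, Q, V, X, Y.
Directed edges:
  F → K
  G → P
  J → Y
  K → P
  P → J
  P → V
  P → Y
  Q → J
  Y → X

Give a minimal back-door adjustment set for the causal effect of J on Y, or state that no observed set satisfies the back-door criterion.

desc(J)\{J}={X,Y}; candidates ⊆ {F,G,K,P,Q,V}.
size 0: {}; under {} J still reaches {F,G,K,P,Q,V,X,Y} ∋ Y.
{P}: J⊥Y given {P} in G with J→· removed — back-door holds.

J→Y: minimal back-door set {P}.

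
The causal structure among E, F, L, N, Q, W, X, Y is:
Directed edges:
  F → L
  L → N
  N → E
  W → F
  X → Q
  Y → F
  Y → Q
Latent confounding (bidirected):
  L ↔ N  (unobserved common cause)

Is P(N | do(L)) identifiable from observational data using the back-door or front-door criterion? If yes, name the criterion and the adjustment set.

P(N|do(L)): not identifiable (no BD/FD set).

desc(L)\{L}={E,N}; candidates ⊆ {F,Q,W,X,Y}.
L↔N: latent back-door arc(s) into L.
size 0: {}; under {} L still reaches {E,F,N,Q,W,Y} ∋ N.
size 1: {F}, {Q}, {W} …(+2); under {F} L still reaches {E,N} ∋ N.
size 2: {F,Q}, {F,W}, {F,X} …(+7); under {F,Q} L still reaches {E,N} ∋ N.
L↔N cannot be blocked by any observed set — no back-door set.
No mediator lies on a directed L→…→N path.
Neither criterion identifies P(N|do(L)) in this graph.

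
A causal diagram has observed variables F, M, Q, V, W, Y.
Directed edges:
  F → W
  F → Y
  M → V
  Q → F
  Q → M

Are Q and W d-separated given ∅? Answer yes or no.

No — Q and W are d-connected given ∅.

Bayes-Ball from Q | ∅ reaches {F,M,V,W,Y}.
W ∈ reach(Q|∅) ⇒ Q ⊥̸ W | ∅.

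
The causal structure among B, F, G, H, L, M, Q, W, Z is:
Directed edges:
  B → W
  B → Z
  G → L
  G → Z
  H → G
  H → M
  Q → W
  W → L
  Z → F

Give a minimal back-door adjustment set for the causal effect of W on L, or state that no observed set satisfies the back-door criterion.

W→L: minimal back-door set ∅.

desc(W)\{W}={L}; candidates ⊆ {B,F,G,H,M,Q,Z}.
∅: W⊥L given ∅ in G with W→· removed — back-door holds.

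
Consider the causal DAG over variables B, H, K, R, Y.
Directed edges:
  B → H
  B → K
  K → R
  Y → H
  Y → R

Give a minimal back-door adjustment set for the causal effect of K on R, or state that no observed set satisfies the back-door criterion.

desc(K)\{K}={R}; candidates ⊆ {B,H,Y}.
∅: K⊥R given ∅ in G with K→· removed — back-door holds.

K→R: minimal back-door set ∅.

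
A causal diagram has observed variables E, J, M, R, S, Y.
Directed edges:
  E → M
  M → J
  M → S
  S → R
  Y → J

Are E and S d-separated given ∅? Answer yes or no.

Bayes-Ball from E | ∅ reaches {J,M,R,S}.
S ∈ reach(E|∅) ⇒ E ⊥̸ S | ∅.

No — E and S are d-connected given ∅.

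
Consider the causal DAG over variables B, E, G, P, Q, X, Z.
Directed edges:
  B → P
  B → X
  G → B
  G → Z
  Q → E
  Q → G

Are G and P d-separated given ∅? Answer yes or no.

Bayes-Ball from G | ∅ reaches {B,E,P,Q,X,Z}.
P ∈ reach(G|∅) ⇒ G ⊥̸ P | ∅.

No — G and P are d-connected given ∅.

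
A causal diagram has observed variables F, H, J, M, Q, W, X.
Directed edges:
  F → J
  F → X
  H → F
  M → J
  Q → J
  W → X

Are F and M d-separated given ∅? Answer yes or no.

Bayes-Ball from F | ∅ reaches {H,J,X}.
M ∉ reach(F|∅) ⇒ F ⊥ M | ∅.

Yes — F ⊥ M | ∅.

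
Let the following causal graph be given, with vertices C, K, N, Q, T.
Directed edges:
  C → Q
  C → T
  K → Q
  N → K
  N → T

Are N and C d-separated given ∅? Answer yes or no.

Yes — N ⊥ C | ∅.

Bayes-Ball from N | ∅ reaches {K,Q,T}.
C ∉ reach(N|∅) ⇒ N ⊥ C | ∅.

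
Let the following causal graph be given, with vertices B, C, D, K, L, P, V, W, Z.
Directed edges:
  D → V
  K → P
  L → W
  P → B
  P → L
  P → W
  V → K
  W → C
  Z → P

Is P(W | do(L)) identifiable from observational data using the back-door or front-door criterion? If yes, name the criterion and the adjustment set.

P(W|do(L)): backdoor, adjust for {P}.

desc(L)\{L}={C,W}; candidates ⊆ {B,D,K,P,V,Z}.
size 0: {}; under {} L still reaches {B,C,D,K,P,V,W,Z} ∋ W.
{P}: L⊥W given {P} in G with L→· removed — back-door holds.
P(W|do(L)) = Σ_{P} P(W|L,P)·P(P).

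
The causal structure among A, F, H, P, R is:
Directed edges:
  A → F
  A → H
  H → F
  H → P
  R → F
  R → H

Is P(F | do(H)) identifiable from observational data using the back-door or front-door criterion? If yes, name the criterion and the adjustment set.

desc(H)\{H}={F,P}; candidates ⊆ {A,R}.
size 0: {}; under {} H still reaches {A,F,R} ∋ F.
size 1: {A}, {R}; under {A} H still reaches {F,R} ∋ F.
{A,R}: H⊥F given {A,R} in G with H→· removed — back-door holds.
P(F|do(H)) = Σ_{A,R} P(F|H,A,R)·P(A,R).

P(F|do(H)): backdoor, adjust for {A, R}.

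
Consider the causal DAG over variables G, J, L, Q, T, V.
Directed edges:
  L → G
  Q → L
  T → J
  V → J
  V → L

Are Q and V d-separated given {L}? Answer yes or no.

No — Q and V are d-connected given {L}.

Bayes-Ball from Q | {L} reaches {J,V}.
V ∈ reach(Q|{L}) ⇒ Q ⊥̸ V | {L}.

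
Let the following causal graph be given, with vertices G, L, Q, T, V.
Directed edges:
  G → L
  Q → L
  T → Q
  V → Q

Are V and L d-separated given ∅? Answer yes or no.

No — V and L are d-connected given ∅.

Bayes-Ball from V | ∅ reaches {L,Q}.
L ∈ reach(V|∅) ⇒ V ⊥̸ L | ∅.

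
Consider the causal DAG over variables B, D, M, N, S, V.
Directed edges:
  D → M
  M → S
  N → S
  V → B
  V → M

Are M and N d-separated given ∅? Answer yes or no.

Bayes-Ball from M | ∅ reaches {B,D,S,V}.
N ∉ reach(M|∅) ⇒ M ⊥ N | ∅.

Yes — M ⊥ N | ∅.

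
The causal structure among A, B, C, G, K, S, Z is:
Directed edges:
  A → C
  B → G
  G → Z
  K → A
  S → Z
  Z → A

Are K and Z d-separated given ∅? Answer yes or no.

Bayes-Ball from K | ∅ reaches {A,C}.
Z ∉ reach(K|∅) ⇒ K ⊥ Z | ∅.

Yes — K ⊥ Z | ∅.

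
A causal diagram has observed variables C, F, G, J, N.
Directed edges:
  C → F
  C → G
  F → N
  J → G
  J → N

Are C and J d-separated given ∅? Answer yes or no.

Yes — C ⊥ J | ∅.

Bayes-Ball from C | ∅ reaches {F,G,N}.
J ∉ reach(C|∅) ⇒ C ⊥ J | ∅.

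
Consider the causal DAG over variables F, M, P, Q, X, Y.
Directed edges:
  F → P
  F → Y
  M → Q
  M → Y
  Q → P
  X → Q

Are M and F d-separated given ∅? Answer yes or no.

Yes — M ⊥ F | ∅.

Bayes-Ball from M | ∅ reaches {P,Q,Y}.
F ∉ reach(M|∅) ⇒ M ⊥ F | ∅.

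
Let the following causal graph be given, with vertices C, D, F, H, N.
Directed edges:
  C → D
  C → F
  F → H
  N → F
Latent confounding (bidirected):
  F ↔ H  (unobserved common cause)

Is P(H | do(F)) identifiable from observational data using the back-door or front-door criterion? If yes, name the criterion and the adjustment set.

P(H|do(F)): not identifiable (no BD/FD set).

desc(F)\{F}={H}; candidates ⊆ {C,D,N}.
F↔H: latent back-door arc(s) into F.
size 0: {}; under {} F still reaches {C,D,H,N} ∋ H.
size 1: {C}, {D}, {N}; under {C} F still reaches {H,N} ∋ H.
size 2: {C,D}, {C,N}, {D,N}; under {C,D} F still reaches {H,N} ∋ H.
F↔H cannot be blocked by any observed set — no back-door set.
No mediator lies on a directed F→…→H path.
Neither criterion identifies P(H|do(F)) in this graph.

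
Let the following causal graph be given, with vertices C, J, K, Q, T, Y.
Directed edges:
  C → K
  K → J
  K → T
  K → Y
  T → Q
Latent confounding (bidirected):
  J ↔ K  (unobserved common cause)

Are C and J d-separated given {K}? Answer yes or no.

No — C and J are d-connected given {K}.

Bayes-Ball from C | {K} reaches {J}.
J ∈ reach(C|{K}) ⇒ C ⊥̸ J | {K}.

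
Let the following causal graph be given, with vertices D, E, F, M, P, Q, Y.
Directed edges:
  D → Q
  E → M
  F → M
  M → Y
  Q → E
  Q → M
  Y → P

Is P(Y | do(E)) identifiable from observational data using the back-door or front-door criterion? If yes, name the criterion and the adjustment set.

P(Y|do(E)): backdoor, adjust for {Q}.

desc(E)\{E}={M,P,Y}; candidates ⊆ {D,F,Q}.
size 0: {}; under {} E still reaches {D,M,P,Q,Y} ∋ Y.
{Q}: E⊥Y given {Q} in G with E→· removed — back-door holds.
P(Y|do(E)) = Σ_{Q} P(Y|E,Q)·P(Q).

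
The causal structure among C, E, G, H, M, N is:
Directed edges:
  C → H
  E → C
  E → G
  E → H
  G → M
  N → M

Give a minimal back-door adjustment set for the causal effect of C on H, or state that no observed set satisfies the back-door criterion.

desc(C)\{C}={H}; candidates ⊆ {E,G,M,N}.
size 0: {}; under {} C still reaches {E,G,H,M} ∋ H.
{E}: C⊥H given {E} in G with C→· removed — back-door holds.

C→H: minimal back-door set {E}.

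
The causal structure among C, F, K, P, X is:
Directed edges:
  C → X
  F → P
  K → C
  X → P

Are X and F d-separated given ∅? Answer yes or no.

Bayes-Ball from X | ∅ reaches {C,K,P}.
F ∉ reach(X|∅) ⇒ X ⊥ F | ∅.

Yes — X ⊥ F | ∅.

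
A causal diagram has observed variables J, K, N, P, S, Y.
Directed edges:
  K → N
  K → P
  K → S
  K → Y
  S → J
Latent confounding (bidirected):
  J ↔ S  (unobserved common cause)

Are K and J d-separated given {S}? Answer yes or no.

Bayes-Ball from K | {S} reaches {J,N,P,Y}.
J ∈ reach(K|{S}) ⇒ K ⊥̸ J | {S}.

No — K and J are d-connected given {S}.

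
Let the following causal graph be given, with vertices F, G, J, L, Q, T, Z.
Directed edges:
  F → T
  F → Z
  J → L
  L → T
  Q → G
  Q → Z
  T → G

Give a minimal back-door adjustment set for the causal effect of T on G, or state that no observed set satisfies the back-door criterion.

desc(T)\{T}={G}; candidates ⊆ {F,J,L,Q,Z}.
∅: T⊥G given ∅ in G with T→· removed — back-door holds.

T→G: minimal back-door set ∅.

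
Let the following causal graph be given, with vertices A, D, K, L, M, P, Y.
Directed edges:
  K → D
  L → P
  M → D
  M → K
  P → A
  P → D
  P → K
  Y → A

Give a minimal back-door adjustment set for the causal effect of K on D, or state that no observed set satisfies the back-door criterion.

K→D: minimal back-door set {M, P}.

desc(K)\{K}={D}; candidates ⊆ {A,L,M,P,Y}.
size 0: {}; under {} K still reaches {A,D,L,M,P} ∋ D.
size 1: {A}, {L}, {M} …(+2); under {A} K still reaches {D,L,M,P,Y} ∋ D.
{M,P}: K⊥D given {M,P} in G with K→· removed — back-door holds.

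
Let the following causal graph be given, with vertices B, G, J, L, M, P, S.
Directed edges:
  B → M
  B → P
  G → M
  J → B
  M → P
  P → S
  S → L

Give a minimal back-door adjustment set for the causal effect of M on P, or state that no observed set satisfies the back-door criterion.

desc(M)\{M}={L,P,S}; candidates ⊆ {B,G,J}.
size 0: {}; under {} M still reaches {B,G,J,L,P,S} ∋ P.
{B}: M⊥P given {B} in G with M→· removed — back-door holds.

M→P: minimal back-door set {B}.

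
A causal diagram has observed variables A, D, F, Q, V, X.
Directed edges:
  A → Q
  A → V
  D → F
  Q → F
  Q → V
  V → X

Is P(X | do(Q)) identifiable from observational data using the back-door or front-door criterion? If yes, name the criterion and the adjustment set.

P(X|do(Q)): backdoor, adjust for {A}.

desc(Q)\{Q}={F,V,X}; candidates ⊆ {A,D}.
size 0: {}; under {} Q still reaches {A,V,X} ∋ X.
{A}: Q⊥X given {A} in G with Q→· removed — back-door holds.
P(X|do(Q)) = Σ_{A} P(X|Q,A)·P(A).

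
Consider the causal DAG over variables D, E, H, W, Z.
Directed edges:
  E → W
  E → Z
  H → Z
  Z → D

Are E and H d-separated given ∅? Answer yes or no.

Yes — E ⊥ H | ∅.

Bayes-Ball from E | ∅ reaches {D,W,Z}.
H ∉ reach(E|∅) ⇒ E ⊥ H | ∅.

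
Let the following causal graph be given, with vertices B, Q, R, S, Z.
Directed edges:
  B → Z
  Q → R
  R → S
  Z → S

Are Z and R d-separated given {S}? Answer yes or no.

Bayes-Ball from Z | {S} reaches {B,Q,R}.
R ∈ reach(Z|{S}) ⇒ Z ⊥̸ R | {S}.

No — Z and R are d-connected given {S}.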